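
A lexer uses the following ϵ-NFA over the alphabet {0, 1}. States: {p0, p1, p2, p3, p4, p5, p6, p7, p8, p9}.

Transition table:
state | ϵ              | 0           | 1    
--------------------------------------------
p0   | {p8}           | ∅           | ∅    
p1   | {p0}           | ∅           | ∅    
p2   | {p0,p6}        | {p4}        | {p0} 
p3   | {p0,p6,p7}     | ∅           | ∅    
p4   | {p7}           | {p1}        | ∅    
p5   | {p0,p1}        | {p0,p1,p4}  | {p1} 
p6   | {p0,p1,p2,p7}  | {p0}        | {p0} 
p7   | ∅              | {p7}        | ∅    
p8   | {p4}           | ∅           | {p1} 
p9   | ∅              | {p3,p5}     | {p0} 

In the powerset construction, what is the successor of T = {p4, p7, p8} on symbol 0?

p4 on 0 → {p1}.
p7 on 0 → {p7}.
No 0-transition from p8.
Union after reading 0: {p1, p7}.
Now take the ϵ-closure:
From p1 via ϵ: add p0.
From p0 via ϵ: add p8.
From p8 via ϵ: add p4.
No new states can be added; the closed set is {p0, p1, p4, p7, p8}.

{p0, p1, p4, p7, p8}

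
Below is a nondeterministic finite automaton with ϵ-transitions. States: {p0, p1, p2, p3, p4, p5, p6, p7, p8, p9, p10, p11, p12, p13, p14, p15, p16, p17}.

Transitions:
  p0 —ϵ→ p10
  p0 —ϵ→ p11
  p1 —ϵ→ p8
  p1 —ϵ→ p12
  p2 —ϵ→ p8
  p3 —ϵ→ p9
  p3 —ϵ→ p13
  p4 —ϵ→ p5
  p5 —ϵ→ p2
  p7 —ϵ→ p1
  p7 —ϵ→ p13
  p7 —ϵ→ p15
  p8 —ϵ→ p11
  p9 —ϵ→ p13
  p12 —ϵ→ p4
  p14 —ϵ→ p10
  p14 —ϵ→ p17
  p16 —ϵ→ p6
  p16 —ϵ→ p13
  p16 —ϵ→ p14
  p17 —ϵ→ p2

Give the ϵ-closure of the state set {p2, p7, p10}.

{p1, p2, p4, p5, p7, p8, p10, p11, p12, p13, p15}

Start with {p2, p7, p10}.
From p2 via ϵ: add p8.
From p7 via ϵ: add p1, p13, p15.
From p1 via ϵ: add p12.
From p8 via ϵ: add p11.
From p12 via ϵ: add p4.
From p4 via ϵ: add p5.
No new states can be added; the closed set is {p1, p2, p4, p5, p7, p8, p10, p11, p12, p13, p15}.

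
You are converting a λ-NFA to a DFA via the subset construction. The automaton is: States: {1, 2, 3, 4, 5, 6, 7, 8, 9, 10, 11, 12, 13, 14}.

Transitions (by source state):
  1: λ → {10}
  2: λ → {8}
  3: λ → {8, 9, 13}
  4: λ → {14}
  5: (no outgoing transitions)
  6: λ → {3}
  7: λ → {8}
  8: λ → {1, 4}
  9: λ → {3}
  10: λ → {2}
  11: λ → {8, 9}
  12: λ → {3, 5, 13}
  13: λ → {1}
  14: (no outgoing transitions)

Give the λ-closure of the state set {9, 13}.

Start with {9, 13}.
From 9 via λ: add 3.
From 13 via λ: add 1.
From 1 via λ: add 10.
From 3 via λ: add 8.
From 8 via λ: add 4.
From 10 via λ: add 2.
From 4 via λ: add 14.
No new states can be added; the closed set is {1, 2, 3, 4, 8, 9, 10, 13, 14}.

{1, 2, 3, 4, 8, 9, 10, 13, 14}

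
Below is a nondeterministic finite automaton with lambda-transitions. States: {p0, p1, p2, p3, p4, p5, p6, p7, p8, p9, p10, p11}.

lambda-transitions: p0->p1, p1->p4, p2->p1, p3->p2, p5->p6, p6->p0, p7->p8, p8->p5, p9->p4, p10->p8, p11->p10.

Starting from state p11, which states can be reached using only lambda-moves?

{p0, p1, p4, p5, p6, p8, p10, p11}

Start with {p11}.
From p11 via lambda: add p10.
From p10 via lambda: add p8.
From p8 via lambda: add p5.
From p5 via lambda: add p6.
From p6 via lambda: add p0.
From p0 via lambda: add p1.
From p1 via lambda: add p4.
No new states can be added; the closed set is {p0, p1, p4, p5, p6, p8, p10, p11}.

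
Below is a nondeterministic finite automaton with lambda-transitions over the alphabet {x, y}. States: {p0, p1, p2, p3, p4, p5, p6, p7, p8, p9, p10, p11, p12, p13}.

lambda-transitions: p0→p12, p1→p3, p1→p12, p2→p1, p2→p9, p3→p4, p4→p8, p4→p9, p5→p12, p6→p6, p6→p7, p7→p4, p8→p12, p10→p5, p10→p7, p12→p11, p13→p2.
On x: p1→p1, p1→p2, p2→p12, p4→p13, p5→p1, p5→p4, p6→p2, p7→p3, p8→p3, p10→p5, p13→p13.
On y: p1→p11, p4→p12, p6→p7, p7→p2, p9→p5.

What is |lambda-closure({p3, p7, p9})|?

7

Start with {p3, p7, p9}.
From p3 via lambda: add p4.
From p4 via lambda: add p8.
From p8 via lambda: add p12.
From p12 via lambda: add p11.
lambda-closure = {p3, p4, p7, p8, p9, p11, p12}, which has 7 states.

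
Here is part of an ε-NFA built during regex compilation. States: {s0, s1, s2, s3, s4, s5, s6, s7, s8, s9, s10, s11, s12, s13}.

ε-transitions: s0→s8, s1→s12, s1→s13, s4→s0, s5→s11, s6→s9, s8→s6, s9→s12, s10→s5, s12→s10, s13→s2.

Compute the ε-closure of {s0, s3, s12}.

Start with {s0, s3, s12}.
From s0 via ε: add s8.
From s12 via ε: add s10.
From s8 via ε: add s6.
From s10 via ε: add s5.
From s5 via ε: add s11.
From s6 via ε: add s9.
No new states can be added; the closed set is {s0, s3, s5, s6, s8, s9, s10, s11, s12}.

{s0, s3, s5, s6, s8, s9, s10, s11, s12}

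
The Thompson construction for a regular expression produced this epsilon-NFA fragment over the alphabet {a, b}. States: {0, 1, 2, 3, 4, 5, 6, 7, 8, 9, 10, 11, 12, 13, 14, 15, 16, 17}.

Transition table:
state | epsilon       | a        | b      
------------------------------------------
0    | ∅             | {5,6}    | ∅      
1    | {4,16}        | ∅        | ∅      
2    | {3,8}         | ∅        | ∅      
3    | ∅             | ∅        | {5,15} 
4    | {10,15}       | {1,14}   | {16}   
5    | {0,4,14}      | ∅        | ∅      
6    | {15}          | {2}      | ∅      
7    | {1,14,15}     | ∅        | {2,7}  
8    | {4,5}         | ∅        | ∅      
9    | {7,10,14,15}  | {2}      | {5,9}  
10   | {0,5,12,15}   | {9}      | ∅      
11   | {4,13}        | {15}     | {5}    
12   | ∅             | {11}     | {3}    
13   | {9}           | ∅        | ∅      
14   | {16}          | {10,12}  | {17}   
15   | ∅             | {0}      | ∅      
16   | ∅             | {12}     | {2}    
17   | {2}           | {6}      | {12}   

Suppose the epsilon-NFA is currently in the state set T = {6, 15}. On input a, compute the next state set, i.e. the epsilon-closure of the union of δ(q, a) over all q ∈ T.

6 on a → {2}.
15 on a → {0}.
Union after reading a: {0, 2}.
Now take the epsilon-closure:
From 2 via epsilon: add 3, 8.
From 8 via epsilon: add 4, 5.
From 4 via epsilon: add 10, 15.
From 5 via epsilon: add 14.
From 10 via epsilon: add 12.
From 14 via epsilon: add 16.
No new states can be added; the closed set is {0, 2, 3, 4, 5, 8, 10, 12, 14, 15, 16}.

{0, 2, 3, 4, 5, 8, 10, 12, 14, 15, 16}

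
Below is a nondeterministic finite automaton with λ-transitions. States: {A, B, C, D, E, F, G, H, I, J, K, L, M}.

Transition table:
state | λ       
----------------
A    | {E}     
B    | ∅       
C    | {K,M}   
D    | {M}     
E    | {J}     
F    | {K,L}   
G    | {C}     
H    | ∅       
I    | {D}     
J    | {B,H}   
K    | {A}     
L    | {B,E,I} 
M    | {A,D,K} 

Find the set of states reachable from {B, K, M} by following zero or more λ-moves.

Start with {B, K, M}.
From K via λ: add A.
From M via λ: add D.
From A via λ: add E.
From E via λ: add J.
From J via λ: add H.
No new states can be added; the closed set is {A, B, D, E, H, J, K, M}.

{A, B, D, E, H, J, K, M}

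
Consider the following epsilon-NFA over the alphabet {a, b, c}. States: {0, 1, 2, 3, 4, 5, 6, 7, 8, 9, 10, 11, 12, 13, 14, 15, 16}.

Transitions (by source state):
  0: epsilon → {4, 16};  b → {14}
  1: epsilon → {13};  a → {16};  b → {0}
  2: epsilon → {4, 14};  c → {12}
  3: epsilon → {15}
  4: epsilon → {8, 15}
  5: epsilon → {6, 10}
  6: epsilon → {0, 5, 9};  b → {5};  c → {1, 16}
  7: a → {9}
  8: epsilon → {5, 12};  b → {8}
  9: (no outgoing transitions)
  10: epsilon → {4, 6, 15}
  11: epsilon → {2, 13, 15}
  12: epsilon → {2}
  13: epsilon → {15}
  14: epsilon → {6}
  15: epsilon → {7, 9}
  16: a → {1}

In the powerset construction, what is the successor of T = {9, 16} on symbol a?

{1, 7, 9, 13, 15}

16 on a → {1}.
No a-transition from 9.
Union after reading a: {1}.
Now take the epsilon-closure:
From 1 via epsilon: add 13.
From 13 via epsilon: add 15.
From 15 via epsilon: add 7, 9.
No new states can be added; the closed set is {1, 7, 9, 13, 15}.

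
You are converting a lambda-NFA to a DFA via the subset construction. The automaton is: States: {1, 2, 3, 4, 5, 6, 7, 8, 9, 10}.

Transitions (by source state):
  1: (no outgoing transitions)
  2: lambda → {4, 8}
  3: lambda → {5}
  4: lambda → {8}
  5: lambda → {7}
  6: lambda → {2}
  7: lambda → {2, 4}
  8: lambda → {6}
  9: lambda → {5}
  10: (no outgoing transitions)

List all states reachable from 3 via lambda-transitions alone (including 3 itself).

{2, 3, 4, 5, 6, 7, 8}

Start with {3}.
From 3 via lambda: add 5.
From 5 via lambda: add 7.
From 7 via lambda: add 2, 4.
From 2 via lambda: add 8.
From 8 via lambda: add 6.
No new states can be added; the closed set is {2, 3, 4, 5, 6, 7, 8}.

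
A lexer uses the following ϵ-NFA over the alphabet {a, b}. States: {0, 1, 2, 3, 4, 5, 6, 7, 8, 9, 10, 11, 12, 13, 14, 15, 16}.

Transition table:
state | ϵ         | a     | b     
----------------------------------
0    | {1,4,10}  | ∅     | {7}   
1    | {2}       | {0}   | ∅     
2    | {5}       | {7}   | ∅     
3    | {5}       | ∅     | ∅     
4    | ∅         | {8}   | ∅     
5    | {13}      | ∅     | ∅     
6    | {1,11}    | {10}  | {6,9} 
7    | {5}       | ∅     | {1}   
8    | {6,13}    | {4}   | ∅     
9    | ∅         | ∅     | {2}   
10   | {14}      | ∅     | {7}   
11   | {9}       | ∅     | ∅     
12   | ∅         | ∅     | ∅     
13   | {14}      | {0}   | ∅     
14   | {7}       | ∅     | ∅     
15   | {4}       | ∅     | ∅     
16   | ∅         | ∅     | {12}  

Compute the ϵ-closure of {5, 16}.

Start with {5, 16}.
From 5 via ϵ: add 13.
From 13 via ϵ: add 14.
From 14 via ϵ: add 7.
No new states can be added; the closed set is {5, 7, 13, 14, 16}.

{5, 7, 13, 14, 16}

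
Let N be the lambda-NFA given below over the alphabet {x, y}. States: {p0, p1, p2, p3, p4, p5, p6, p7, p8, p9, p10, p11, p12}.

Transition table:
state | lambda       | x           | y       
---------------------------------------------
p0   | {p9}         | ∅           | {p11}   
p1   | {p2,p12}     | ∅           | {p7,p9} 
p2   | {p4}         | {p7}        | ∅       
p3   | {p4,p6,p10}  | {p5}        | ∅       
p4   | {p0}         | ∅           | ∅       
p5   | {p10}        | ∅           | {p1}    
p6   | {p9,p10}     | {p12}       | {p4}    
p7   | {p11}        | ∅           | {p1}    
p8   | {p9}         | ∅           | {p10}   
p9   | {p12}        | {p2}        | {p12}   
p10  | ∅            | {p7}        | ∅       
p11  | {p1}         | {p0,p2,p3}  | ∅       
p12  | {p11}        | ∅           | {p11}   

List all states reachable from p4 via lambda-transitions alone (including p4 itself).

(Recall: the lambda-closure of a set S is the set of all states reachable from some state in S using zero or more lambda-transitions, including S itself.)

Start with {p4}.
From p4 via lambda: add p0.
From p0 via lambda: add p9.
From p9 via lambda: add p12.
From p12 via lambda: add p11.
From p11 via lambda: add p1.
From p1 via lambda: add p2.
No new states can be added; the closed set is {p0, p1, p2, p4, p9, p11, p12}.

{p0, p1, p2, p4, p9, p11, p12}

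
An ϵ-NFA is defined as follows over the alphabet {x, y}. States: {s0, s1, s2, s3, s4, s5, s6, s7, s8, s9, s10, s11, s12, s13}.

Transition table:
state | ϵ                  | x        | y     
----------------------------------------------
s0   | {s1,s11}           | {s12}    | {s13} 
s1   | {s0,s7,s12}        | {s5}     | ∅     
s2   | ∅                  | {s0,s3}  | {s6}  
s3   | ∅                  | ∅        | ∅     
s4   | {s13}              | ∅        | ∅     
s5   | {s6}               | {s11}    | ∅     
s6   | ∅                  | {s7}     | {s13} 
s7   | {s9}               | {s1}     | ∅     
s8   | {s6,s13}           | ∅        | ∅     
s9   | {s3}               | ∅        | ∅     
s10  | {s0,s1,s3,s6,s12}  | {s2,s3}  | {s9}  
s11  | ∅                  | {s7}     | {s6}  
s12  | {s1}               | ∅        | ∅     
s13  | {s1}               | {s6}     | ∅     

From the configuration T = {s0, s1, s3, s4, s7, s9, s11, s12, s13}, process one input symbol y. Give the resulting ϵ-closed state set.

s0 on y → {s13}.
s11 on y → {s6}.
No y-transition from s1, s3, s4, s7, s9, s12, s13.
Union after reading y: {s6, s13}.
Now take the ϵ-closure:
From s13 via ϵ: add s1.
From s1 via ϵ: add s0, s7, s12.
From s0 via ϵ: add s11.
From s7 via ϵ: add s9.
From s9 via ϵ: add s3.
No new states can be added; the closed set is {s0, s1, s3, s6, s7, s9, s11, s12, s13}.

{s0, s1, s3, s6, s7, s9, s11, s12, s13}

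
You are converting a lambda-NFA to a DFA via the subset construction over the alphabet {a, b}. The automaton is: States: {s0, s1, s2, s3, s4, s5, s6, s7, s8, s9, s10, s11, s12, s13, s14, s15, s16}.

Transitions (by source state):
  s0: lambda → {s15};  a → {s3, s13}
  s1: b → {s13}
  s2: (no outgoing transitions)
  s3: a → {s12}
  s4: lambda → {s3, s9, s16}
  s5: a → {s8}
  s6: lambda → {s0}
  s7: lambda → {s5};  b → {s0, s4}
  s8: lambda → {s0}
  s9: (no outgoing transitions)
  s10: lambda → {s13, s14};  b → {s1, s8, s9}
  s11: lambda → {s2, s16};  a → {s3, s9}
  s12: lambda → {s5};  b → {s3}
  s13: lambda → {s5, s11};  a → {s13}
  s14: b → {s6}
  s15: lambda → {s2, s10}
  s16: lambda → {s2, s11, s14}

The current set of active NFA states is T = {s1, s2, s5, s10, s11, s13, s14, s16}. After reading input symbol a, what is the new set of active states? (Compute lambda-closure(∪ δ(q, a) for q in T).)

s5 on a → {s8}.
s11 on a → {s3, s9}.
s13 on a → {s13}.
No a-transition from s1, s2, s10, s14, s16.
Union after reading a: {s3, s8, s9, s13}.
Now take the lambda-closure:
From s8 via lambda: add s0.
From s13 via lambda: add s5, s11.
From s0 via lambda: add s15.
From s11 via lambda: add s2, s16.
From s15 via lambda: add s10.
From s16 via lambda: add s14.
No new states can be added; the closed set is {s0, s2, s3, s5, s8, s9, s10, s11, s13, s14, s15, s16}.

{s0, s2, s3, s5, s8, s9, s10, s11, s13, s14, s15, s16}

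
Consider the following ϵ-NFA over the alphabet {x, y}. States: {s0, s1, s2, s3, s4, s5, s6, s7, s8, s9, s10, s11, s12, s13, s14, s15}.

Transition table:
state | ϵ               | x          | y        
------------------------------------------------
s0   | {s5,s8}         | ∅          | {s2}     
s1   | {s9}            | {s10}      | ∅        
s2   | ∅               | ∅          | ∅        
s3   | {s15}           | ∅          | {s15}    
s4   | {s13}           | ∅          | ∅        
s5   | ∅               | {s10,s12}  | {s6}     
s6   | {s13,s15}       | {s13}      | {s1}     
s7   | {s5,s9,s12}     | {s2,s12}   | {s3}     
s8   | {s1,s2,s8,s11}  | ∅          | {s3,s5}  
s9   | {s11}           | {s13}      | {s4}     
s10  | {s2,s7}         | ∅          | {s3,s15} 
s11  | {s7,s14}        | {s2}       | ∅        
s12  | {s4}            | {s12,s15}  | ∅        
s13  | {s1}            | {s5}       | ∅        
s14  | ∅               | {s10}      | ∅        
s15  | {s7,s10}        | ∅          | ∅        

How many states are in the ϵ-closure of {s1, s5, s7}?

9

Start with {s1, s5, s7}.
From s1 via ϵ: add s9.
From s7 via ϵ: add s12.
From s9 via ϵ: add s11.
From s12 via ϵ: add s4.
From s4 via ϵ: add s13.
From s11 via ϵ: add s14.
ϵ-closure = {s1, s4, s5, s7, s9, s11, s12, s13, s14}, which has 9 states.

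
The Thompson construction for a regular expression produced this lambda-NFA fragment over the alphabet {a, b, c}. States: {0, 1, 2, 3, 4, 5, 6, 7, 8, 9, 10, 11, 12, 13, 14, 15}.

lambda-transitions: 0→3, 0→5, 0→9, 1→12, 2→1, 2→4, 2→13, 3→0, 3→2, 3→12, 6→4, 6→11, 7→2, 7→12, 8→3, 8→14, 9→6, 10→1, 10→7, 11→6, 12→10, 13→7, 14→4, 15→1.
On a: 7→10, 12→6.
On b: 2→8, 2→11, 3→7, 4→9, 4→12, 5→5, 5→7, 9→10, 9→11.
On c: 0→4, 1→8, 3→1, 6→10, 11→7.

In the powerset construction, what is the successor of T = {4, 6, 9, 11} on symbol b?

4 on b → {9, 12}.
9 on b → {10, 11}.
No b-transition from 6, 11.
Union after reading b: {9, 10, 11, 12}.
Now take the lambda-closure:
From 9 via lambda: add 6.
From 10 via lambda: add 1, 7.
From 6 via lambda: add 4.
From 7 via lambda: add 2.
From 2 via lambda: add 13.
No new states can be added; the closed set is {1, 2, 4, 6, 7, 9, 10, 11, 12, 13}.

{1, 2, 4, 6, 7, 9, 10, 11, 12, 13}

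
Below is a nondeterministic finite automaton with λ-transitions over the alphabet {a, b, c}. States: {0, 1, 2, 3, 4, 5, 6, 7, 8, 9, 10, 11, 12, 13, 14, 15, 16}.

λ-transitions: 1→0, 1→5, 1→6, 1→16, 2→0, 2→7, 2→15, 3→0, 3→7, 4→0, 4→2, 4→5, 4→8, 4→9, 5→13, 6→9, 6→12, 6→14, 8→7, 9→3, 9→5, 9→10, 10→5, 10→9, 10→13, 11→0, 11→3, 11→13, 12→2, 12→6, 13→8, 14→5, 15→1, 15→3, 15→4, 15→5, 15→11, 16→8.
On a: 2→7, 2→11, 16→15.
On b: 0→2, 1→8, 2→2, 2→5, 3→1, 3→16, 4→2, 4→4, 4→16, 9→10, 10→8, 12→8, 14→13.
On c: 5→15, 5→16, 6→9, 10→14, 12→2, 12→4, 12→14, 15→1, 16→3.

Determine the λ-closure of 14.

{5, 7, 8, 13, 14}

Start with {14}.
From 14 via λ: add 5.
From 5 via λ: add 13.
From 13 via λ: add 8.
From 8 via λ: add 7.
No new states can be added; the closed set is {5, 7, 8, 13, 14}.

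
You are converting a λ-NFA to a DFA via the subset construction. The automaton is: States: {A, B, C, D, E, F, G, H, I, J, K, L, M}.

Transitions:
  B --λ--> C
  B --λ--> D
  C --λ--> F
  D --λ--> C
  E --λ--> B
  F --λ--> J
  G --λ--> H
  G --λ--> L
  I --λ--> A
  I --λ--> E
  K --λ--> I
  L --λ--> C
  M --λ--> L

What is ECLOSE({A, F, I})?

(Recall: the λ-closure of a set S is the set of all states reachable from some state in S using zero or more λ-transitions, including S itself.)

Start with {A, F, I}.
From F via λ: add J.
From I via λ: add E.
From E via λ: add B.
From B via λ: add C, D.
No new states can be added; the closed set is {A, B, C, D, E, F, I, J}.

{A, B, C, D, E, F, I, J}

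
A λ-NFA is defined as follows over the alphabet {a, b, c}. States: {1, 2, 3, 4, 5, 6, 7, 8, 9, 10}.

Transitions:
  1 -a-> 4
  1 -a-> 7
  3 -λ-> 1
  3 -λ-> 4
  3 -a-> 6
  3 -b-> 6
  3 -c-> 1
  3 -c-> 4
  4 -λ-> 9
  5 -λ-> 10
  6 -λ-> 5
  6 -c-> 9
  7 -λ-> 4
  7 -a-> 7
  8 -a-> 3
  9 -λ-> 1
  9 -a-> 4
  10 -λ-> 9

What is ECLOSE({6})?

{1, 5, 6, 9, 10}

Start with {6}.
From 6 via λ: add 5.
From 5 via λ: add 10.
From 10 via λ: add 9.
From 9 via λ: add 1.
No new states can be added; the closed set is {1, 5, 6, 9, 10}.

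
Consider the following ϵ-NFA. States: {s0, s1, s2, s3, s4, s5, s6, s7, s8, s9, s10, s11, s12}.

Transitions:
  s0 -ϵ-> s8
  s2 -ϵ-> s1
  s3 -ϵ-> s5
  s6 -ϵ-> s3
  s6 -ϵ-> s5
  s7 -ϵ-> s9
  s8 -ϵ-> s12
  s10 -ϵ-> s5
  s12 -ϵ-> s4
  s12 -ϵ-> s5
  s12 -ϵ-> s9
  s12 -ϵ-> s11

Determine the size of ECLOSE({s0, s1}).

8

Start with {s0, s1}.
From s0 via ϵ: add s8.
From s8 via ϵ: add s12.
From s12 via ϵ: add s4, s5, s9, s11.
ϵ-closure = {s0, s1, s4, s5, s8, s9, s11, s12}, which has 8 states.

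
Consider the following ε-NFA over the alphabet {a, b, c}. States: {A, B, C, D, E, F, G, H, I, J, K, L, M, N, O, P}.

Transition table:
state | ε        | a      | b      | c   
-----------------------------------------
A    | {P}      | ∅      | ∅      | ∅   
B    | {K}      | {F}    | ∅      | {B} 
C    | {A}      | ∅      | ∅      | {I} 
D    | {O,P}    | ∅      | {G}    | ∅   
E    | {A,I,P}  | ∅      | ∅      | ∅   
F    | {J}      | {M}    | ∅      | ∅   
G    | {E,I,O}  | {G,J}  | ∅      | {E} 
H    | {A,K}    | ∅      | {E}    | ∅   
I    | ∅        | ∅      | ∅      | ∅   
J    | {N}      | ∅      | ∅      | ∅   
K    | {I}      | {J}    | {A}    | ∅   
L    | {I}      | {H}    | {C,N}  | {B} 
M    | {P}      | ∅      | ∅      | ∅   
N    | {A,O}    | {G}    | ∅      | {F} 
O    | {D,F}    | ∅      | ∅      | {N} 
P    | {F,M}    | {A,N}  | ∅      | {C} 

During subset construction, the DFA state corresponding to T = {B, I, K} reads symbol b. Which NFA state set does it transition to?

{A, D, F, J, M, N, O, P}

K on b → {A}.
No b-transition from B, I.
Union after reading b: {A}.
Now take the ε-closure:
From A via ε: add P.
From P via ε: add F, M.
From F via ε: add J.
From J via ε: add N.
From N via ε: add O.
From O via ε: add D.
No new states can be added; the closed set is {A, D, F, J, M, N, O, P}.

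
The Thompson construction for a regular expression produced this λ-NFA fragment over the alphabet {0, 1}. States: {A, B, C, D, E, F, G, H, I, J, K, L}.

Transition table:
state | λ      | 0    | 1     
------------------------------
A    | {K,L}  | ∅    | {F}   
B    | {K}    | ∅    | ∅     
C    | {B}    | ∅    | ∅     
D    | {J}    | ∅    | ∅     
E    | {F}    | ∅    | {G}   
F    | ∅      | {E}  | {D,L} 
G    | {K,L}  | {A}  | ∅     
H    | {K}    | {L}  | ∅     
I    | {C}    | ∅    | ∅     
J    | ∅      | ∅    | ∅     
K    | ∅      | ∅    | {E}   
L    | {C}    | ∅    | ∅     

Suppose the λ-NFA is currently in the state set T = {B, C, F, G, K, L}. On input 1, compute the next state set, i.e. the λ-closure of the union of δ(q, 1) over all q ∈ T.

{B, C, D, E, F, J, K, L}

F on 1 → {D, L}.
K on 1 → {E}.
No 1-transition from B, C, G, L.
Union after reading 1: {D, E, L}.
Now take the λ-closure:
From D via λ: add J.
From E via λ: add F.
From L via λ: add C.
From C via λ: add B.
From B via λ: add K.
No new states can be added; the closed set is {B, C, D, E, F, J, K, L}.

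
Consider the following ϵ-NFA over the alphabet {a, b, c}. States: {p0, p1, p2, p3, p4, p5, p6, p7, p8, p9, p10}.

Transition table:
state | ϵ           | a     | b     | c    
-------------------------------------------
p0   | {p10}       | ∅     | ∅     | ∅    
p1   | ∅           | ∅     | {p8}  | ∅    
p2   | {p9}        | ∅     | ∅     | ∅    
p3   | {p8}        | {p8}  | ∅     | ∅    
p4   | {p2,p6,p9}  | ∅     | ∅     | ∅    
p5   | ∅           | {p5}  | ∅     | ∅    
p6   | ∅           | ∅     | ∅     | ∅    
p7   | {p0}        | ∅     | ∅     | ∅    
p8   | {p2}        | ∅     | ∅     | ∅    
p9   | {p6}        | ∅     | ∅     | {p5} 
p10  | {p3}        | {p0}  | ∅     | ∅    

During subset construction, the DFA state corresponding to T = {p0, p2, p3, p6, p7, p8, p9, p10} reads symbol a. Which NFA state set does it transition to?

{p0, p2, p3, p6, p8, p9, p10}

p3 on a → {p8}.
p10 on a → {p0}.
No a-transition from p0, p2, p6, p7, p8, p9.
Union after reading a: {p0, p8}.
Now take the ϵ-closure:
From p0 via ϵ: add p10.
From p8 via ϵ: add p2.
From p2 via ϵ: add p9.
From p10 via ϵ: add p3.
From p9 via ϵ: add p6.
No new states can be added; the closed set is {p0, p2, p3, p6, p8, p9, p10}.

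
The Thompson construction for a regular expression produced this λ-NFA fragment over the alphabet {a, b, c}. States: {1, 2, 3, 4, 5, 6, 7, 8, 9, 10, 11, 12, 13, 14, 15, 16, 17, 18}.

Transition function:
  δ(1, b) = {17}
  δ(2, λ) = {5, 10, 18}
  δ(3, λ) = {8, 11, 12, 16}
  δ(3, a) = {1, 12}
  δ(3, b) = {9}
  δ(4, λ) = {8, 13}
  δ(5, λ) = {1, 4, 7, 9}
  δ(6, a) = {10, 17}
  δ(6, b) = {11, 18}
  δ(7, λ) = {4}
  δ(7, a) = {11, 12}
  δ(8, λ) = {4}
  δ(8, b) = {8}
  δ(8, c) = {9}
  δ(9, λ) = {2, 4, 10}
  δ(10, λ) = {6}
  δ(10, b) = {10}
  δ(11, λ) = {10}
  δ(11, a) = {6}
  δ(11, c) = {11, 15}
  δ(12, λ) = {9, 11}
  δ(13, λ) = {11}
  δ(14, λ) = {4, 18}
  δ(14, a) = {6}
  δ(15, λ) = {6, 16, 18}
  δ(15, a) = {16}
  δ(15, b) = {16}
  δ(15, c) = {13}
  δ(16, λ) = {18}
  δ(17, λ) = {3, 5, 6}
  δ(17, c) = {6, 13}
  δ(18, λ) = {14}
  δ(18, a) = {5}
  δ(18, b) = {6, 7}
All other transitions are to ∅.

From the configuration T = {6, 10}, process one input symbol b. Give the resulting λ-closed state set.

6 on b → {11, 18}.
10 on b → {10}.
Union after reading b: {10, 11, 18}.
Now take the λ-closure:
From 10 via λ: add 6.
From 18 via λ: add 14.
From 14 via λ: add 4.
From 4 via λ: add 8, 13.
No new states can be added; the closed set is {4, 6, 8, 10, 11, 13, 14, 18}.

{4, 6, 8, 10, 11, 13, 14, 18}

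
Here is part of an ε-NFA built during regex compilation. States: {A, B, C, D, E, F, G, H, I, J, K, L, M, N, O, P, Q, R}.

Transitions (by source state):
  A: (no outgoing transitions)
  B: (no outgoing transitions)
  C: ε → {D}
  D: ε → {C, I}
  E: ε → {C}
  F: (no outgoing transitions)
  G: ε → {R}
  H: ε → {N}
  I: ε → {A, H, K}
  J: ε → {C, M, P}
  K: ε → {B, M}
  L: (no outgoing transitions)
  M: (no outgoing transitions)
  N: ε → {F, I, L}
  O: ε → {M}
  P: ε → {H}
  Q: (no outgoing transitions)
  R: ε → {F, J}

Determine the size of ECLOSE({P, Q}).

Start with {P, Q}.
From P via ε: add H.
From H via ε: add N.
From N via ε: add F, I, L.
From I via ε: add A, K.
From K via ε: add B, M.
ε-closure = {A, B, F, H, I, K, L, M, N, P, Q}, which has 11 states.

11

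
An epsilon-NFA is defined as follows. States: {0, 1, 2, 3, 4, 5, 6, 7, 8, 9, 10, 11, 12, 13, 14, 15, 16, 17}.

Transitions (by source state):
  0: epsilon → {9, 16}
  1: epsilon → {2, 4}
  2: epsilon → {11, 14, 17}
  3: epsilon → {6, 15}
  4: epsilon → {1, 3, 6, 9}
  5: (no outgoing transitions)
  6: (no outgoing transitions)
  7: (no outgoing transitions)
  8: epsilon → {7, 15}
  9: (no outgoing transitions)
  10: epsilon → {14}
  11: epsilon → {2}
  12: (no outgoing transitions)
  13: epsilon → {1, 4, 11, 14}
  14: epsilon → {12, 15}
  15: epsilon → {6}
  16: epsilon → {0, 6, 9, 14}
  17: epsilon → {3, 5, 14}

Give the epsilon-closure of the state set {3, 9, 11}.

{2, 3, 5, 6, 9, 11, 12, 14, 15, 17}

Start with {3, 9, 11}.
From 3 via epsilon: add 6, 15.
From 11 via epsilon: add 2.
From 2 via epsilon: add 14, 17.
From 14 via epsilon: add 12.
From 17 via epsilon: add 5.
No new states can be added; the closed set is {2, 3, 5, 6, 9, 11, 12, 14, 15, 17}.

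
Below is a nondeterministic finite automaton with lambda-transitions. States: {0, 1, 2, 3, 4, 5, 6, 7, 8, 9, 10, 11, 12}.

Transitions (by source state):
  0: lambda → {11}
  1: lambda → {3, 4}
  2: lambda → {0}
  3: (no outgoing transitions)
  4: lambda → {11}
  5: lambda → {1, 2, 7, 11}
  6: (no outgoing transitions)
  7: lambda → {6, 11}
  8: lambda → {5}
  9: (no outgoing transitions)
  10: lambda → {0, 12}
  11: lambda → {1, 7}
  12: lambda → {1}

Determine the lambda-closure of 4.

{1, 3, 4, 6, 7, 11}

Start with {4}.
From 4 via lambda: add 11.
From 11 via lambda: add 1, 7.
From 1 via lambda: add 3.
From 7 via lambda: add 6.
No new states can be added; the closed set is {1, 3, 4, 6, 7, 11}.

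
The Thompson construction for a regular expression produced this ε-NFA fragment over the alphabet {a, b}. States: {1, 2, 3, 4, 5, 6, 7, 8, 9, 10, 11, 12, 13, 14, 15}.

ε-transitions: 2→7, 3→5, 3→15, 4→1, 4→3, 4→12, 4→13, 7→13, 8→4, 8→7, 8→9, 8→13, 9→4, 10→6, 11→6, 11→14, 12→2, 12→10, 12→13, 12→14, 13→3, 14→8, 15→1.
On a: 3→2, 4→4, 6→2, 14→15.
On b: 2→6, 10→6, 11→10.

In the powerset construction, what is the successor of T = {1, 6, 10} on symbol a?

6 on a → {2}.
No a-transition from 1, 10.
Union after reading a: {2}.
Now take the ε-closure:
From 2 via ε: add 7.
From 7 via ε: add 13.
From 13 via ε: add 3.
From 3 via ε: add 5, 15.
From 15 via ε: add 1.
No new states can be added; the closed set is {1, 2, 3, 5, 7, 13, 15}.

{1, 2, 3, 5, 7, 13, 15}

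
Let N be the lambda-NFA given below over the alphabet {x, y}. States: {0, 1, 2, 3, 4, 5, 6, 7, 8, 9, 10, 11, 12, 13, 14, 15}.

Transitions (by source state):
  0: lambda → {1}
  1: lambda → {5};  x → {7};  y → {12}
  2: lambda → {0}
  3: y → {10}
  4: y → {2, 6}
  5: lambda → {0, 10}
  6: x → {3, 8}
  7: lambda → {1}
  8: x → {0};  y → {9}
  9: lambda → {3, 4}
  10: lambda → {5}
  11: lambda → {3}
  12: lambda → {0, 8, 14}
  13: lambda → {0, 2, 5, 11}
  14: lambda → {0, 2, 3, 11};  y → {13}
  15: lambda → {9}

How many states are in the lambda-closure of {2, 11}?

7

Start with {2, 11}.
From 2 via lambda: add 0.
From 11 via lambda: add 3.
From 0 via lambda: add 1.
From 1 via lambda: add 5.
From 5 via lambda: add 10.
lambda-closure = {0, 1, 2, 3, 5, 10, 11}, which has 7 states.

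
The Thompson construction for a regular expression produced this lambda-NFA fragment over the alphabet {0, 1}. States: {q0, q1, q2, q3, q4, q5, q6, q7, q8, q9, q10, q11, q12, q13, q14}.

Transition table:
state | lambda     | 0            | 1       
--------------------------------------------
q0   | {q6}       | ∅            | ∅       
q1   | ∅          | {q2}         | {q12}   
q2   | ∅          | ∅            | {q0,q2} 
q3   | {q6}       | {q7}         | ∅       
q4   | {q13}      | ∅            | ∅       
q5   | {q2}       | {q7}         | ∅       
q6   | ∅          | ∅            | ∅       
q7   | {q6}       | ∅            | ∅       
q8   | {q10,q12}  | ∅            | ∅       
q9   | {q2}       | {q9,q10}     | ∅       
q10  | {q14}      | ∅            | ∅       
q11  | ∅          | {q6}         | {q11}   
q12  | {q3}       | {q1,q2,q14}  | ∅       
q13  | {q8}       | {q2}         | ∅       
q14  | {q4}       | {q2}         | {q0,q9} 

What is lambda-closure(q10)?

{q3, q4, q6, q8, q10, q12, q13, q14}

Start with {q10}.
From q10 via lambda: add q14.
From q14 via lambda: add q4.
From q4 via lambda: add q13.
From q13 via lambda: add q8.
From q8 via lambda: add q12.
From q12 via lambda: add q3.
From q3 via lambda: add q6.
No new states can be added; the closed set is {q3, q4, q6, q8, q10, q12, q13, q14}.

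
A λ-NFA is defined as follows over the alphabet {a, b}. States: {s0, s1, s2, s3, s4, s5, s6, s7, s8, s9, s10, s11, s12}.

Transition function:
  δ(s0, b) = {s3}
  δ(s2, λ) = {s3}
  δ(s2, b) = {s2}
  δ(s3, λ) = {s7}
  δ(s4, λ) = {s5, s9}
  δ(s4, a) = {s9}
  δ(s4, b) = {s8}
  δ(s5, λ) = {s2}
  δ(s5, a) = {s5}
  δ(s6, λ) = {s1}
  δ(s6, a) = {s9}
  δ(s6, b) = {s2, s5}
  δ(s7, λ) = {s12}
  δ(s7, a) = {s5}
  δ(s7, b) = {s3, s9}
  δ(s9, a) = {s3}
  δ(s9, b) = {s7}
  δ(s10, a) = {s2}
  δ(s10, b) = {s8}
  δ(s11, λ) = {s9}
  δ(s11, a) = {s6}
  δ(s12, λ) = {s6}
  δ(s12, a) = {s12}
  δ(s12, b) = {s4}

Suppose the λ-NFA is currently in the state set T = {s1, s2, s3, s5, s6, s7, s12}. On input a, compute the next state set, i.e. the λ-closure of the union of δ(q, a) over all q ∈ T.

{s1, s2, s3, s5, s6, s7, s9, s12}

s5 on a → {s5}.
s6 on a → {s9}.
s7 on a → {s5}.
s12 on a → {s12}.
No a-transition from s1, s2, s3.
Union after reading a: {s5, s9, s12}.
Now take the λ-closure:
From s5 via λ: add s2.
From s12 via λ: add s6.
From s2 via λ: add s3.
From s6 via λ: add s1.
From s3 via λ: add s7.
No new states can be added; the closed set is {s1, s2, s3, s5, s6, s7, s9, s12}.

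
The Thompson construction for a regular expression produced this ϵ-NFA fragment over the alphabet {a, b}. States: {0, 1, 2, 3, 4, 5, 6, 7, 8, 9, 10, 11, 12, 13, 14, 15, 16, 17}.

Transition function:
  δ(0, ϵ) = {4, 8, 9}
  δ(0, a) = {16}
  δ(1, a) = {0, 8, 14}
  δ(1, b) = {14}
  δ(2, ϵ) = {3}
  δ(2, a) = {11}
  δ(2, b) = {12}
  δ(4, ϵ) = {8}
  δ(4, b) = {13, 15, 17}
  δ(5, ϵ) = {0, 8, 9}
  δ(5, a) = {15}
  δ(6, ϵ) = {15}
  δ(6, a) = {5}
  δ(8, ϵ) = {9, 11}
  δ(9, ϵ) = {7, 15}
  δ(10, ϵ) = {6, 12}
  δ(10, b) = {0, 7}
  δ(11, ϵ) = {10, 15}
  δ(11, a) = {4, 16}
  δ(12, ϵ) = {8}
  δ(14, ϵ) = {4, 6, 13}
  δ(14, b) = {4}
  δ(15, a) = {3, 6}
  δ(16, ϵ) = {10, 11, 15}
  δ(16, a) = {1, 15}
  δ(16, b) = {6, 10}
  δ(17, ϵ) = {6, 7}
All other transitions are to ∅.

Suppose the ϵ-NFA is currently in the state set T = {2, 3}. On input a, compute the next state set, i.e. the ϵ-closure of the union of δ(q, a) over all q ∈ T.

{6, 7, 8, 9, 10, 11, 12, 15}

2 on a → {11}.
No a-transition from 3.
Union after reading a: {11}.
Now take the ϵ-closure:
From 11 via ϵ: add 10, 15.
From 10 via ϵ: add 6, 12.
From 12 via ϵ: add 8.
From 8 via ϵ: add 9.
From 9 via ϵ: add 7.
No new states can be added; the closed set is {6, 7, 8, 9, 10, 11, 12, 15}.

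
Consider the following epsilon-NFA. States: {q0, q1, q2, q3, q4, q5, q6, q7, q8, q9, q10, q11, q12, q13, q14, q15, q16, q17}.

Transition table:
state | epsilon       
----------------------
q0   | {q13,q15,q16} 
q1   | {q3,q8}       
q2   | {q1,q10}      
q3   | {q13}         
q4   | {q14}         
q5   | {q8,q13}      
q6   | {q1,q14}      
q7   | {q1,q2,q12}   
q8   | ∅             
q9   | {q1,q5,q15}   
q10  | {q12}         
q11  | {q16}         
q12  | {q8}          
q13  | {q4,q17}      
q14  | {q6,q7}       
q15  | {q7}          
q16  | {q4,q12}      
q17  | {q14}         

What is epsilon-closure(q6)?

Start with {q6}.
From q6 via epsilon: add q1, q14.
From q1 via epsilon: add q3, q8.
From q14 via epsilon: add q7.
From q3 via epsilon: add q13.
From q7 via epsilon: add q2, q12.
From q2 via epsilon: add q10.
From q13 via epsilon: add q4, q17.
No new states can be added; the closed set is {q1, q2, q3, q4, q6, q7, q8, q10, q12, q13, q14, q17}.

{q1, q2, q3, q4, q6, q7, q8, q10, q12, q13, q14, q17}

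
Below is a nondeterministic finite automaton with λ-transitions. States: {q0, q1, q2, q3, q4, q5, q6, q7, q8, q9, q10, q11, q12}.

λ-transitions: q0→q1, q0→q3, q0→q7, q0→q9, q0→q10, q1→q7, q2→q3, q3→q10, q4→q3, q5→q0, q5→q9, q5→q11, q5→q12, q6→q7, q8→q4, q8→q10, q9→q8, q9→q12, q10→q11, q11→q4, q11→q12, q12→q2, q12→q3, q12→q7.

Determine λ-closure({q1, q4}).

Start with {q1, q4}.
From q1 via λ: add q7.
From q4 via λ: add q3.
From q3 via λ: add q10.
From q10 via λ: add q11.
From q11 via λ: add q12.
From q12 via λ: add q2.
No new states can be added; the closed set is {q1, q2, q3, q4, q7, q10, q11, q12}.

{q1, q2, q3, q4, q7, q10, q11, q12}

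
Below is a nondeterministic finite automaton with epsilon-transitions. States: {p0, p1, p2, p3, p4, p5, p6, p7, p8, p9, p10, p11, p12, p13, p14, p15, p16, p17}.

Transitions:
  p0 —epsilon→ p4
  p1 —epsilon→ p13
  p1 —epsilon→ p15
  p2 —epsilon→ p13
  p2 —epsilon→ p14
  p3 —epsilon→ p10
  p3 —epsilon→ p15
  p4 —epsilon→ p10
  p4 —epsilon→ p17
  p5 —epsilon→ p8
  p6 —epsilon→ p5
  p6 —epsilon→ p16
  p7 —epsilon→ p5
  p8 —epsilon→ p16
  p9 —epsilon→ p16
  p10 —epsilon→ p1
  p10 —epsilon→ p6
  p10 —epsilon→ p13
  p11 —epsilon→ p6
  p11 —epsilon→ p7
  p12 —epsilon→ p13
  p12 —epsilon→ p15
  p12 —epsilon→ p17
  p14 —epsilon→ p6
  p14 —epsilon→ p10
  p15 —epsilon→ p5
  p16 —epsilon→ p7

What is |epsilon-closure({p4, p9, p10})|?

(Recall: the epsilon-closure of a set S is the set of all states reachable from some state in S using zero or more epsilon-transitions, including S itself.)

Start with {p4, p9, p10}.
From p4 via epsilon: add p17.
From p9 via epsilon: add p16.
From p10 via epsilon: add p1, p6, p13.
From p1 via epsilon: add p15.
From p6 via epsilon: add p5.
From p16 via epsilon: add p7.
From p5 via epsilon: add p8.
epsilon-closure = {p1, p4, p5, p6, p7, p8, p9, p10, p13, p15, p16, p17}, which has 12 states.

12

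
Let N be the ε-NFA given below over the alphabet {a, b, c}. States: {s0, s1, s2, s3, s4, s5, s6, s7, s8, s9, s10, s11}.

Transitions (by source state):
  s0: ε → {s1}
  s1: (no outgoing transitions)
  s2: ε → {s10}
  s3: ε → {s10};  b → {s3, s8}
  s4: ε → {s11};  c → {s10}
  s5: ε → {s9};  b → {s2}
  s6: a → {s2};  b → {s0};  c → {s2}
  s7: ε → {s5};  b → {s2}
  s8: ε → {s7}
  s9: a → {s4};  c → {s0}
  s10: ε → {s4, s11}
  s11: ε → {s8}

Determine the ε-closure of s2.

{s2, s4, s5, s7, s8, s9, s10, s11}

Start with {s2}.
From s2 via ε: add s10.
From s10 via ε: add s4, s11.
From s11 via ε: add s8.
From s8 via ε: add s7.
From s7 via ε: add s5.
From s5 via ε: add s9.
No new states can be added; the closed set is {s2, s4, s5, s7, s8, s9, s10, s11}.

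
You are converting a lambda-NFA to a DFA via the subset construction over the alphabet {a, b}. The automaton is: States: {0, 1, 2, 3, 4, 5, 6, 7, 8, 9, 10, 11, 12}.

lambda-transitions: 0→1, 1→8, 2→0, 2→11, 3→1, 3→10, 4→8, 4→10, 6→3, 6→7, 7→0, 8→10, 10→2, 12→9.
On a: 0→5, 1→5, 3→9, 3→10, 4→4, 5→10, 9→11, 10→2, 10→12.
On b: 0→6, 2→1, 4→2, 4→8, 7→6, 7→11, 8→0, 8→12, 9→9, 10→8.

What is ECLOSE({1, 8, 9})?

Start with {1, 8, 9}.
From 8 via lambda: add 10.
From 10 via lambda: add 2.
From 2 via lambda: add 0, 11.
No new states can be added; the closed set is {0, 1, 2, 8, 9, 10, 11}.

{0, 1, 2, 8, 9, 10, 11}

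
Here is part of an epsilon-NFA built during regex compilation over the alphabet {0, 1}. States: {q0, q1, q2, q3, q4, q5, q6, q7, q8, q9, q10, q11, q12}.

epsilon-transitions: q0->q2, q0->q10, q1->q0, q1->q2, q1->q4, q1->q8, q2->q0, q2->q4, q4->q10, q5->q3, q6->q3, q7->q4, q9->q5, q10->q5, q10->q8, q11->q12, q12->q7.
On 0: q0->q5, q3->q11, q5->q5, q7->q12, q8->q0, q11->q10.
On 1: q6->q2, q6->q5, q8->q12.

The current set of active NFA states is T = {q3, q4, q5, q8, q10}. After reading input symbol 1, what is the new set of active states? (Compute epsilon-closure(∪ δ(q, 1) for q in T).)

{q3, q4, q5, q7, q8, q10, q12}

q8 on 1 → {q12}.
No 1-transition from q3, q4, q5, q10.
Union after reading 1: {q12}.
Now take the epsilon-closure:
From q12 via epsilon: add q7.
From q7 via epsilon: add q4.
From q4 via epsilon: add q10.
From q10 via epsilon: add q5, q8.
From q5 via epsilon: add q3.
No new states can be added; the closed set is {q3, q4, q5, q7, q8, q10, q12}.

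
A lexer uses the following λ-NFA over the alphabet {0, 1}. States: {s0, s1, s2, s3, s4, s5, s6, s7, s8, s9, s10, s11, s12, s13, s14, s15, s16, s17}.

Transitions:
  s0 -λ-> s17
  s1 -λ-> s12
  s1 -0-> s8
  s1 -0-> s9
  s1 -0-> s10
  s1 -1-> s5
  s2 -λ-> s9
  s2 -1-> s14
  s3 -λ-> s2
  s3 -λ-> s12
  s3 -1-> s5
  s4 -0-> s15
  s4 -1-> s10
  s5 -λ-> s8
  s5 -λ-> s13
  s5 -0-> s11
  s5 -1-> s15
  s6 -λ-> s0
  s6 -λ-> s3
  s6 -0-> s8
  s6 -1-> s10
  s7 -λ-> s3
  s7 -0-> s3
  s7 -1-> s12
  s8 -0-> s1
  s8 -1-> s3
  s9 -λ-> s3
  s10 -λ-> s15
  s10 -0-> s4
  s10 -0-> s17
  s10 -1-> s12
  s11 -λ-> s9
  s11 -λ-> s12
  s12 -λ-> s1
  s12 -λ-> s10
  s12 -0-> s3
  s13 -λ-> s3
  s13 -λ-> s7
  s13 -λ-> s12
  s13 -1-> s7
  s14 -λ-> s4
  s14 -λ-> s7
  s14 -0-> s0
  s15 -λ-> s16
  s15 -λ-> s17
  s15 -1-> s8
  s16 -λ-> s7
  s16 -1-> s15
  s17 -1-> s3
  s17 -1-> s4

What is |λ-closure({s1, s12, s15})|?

10

Start with {s1, s12, s15}.
From s12 via λ: add s10.
From s15 via λ: add s16, s17.
From s16 via λ: add s7.
From s7 via λ: add s3.
From s3 via λ: add s2.
From s2 via λ: add s9.
λ-closure = {s1, s2, s3, s7, s9, s10, s12, s15, s16, s17}, which has 10 states.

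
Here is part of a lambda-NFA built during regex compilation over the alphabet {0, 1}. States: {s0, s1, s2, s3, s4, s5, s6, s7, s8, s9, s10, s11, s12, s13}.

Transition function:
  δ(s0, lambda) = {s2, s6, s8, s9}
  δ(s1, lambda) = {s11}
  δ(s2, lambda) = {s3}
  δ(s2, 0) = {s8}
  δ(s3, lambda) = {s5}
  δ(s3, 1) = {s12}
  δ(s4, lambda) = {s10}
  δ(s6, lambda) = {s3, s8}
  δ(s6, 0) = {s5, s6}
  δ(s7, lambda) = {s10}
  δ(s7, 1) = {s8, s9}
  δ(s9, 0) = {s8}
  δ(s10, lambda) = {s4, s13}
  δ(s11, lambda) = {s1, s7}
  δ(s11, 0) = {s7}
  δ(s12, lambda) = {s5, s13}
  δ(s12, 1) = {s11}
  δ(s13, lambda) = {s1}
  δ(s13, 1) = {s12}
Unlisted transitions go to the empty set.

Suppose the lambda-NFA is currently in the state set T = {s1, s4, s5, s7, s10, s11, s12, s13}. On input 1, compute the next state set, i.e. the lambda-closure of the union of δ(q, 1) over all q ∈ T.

s7 on 1 → {s8, s9}.
s12 on 1 → {s11}.
s13 on 1 → {s12}.
No 1-transition from s1, s4, s5, s10, s11.
Union after reading 1: {s8, s9, s11, s12}.
Now take the lambda-closure:
From s11 via lambda: add s1, s7.
From s12 via lambda: add s5, s13.
From s7 via lambda: add s10.
From s10 via lambda: add s4.
No new states can be added; the closed set is {s1, s4, s5, s7, s8, s9, s10, s11, s12, s13}.

{s1, s4, s5, s7, s8, s9, s10, s11, s12, s13}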